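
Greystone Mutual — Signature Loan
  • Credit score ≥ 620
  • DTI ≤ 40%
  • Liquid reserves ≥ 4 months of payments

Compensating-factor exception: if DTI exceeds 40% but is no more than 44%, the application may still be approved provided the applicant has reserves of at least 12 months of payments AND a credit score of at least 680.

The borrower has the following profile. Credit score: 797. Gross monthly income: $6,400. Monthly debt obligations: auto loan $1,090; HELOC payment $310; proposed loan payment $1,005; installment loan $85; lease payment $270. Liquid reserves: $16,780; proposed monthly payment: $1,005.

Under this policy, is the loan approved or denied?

Credit score 797 ≥ 620 (meets base)
Total debts = (1,090 + 310 + 1,005 + 85 + 270) = 2,760. DTI = 2,760/6,400 = 43.1% > 40% — standard DTI limit exceeded.
Reserves: 16,780 ÷ 1,005 = 16.7 months (meets 4-month minimum)
43.1% falls in the override range (40%–44%), so the compensating-factor test applies.
Override check — reserves: 16.7 mo (ok); score: 797 (ok).
Both override conditions satisfied; DTI exception granted.

Approved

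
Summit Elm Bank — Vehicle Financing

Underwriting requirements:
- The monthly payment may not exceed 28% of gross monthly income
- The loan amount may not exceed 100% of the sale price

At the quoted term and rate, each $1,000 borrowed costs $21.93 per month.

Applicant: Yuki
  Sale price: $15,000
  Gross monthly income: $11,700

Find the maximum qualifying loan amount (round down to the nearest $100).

Payment cap: 28% × $11,700 = $3,276/month.
At $21.93 per $1,000, that supports 3,276/21.93 × 1,000 ≈ $149,384 → $149,300.
LTV cap: 100% × $15,000 = $15,000 → $15,000.
Binding constraint: loan-to-value.

$15,000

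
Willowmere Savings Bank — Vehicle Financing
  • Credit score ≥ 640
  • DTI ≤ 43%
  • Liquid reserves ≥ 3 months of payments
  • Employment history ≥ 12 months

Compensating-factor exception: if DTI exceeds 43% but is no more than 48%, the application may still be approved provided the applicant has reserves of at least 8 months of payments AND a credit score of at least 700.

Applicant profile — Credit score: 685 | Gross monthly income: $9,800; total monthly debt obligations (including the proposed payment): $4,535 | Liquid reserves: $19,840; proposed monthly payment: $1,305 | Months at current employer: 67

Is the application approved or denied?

Credit score 685 ≥ 640 (meets base)
DTI: 4,535 ÷ 9,800 = 46.3%, over the 43% base limit.
Liquid reserves cover 19,840/1,305 = 15.2 months — ≥ 3 required
Employment 67 ≥ 12 months
46.3% falls in the override range (43%–48%), so the compensating-factor test applies.
Reserves 15.2 ≥ 8 months; credit score 685 < 700.
Compensating-factor requirement not fully met.

Denied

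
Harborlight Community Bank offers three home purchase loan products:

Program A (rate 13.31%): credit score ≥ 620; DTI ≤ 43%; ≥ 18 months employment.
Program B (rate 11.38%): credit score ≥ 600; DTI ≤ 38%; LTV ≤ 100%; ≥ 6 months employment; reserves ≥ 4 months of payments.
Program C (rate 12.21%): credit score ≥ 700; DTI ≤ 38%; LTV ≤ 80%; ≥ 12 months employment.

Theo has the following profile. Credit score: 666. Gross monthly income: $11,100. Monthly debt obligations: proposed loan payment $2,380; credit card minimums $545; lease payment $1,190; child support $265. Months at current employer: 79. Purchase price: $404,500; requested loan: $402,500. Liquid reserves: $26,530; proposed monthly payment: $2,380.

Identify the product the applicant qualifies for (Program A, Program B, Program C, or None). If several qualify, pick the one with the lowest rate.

Total debts = (2,380 + 545 + 1,190 + 265) = 4,380; DTI = 4,380/11,100 = 39.5%.
LTV = 402,500/404,500 = 99.5%.
Reserves = 26,530/2,380 = 11.1 months.
Program A: score 666 ≥ 620; DTI 39.5% ≤ 43%; employment 79 ≥ 18 mo → qualifies.
Program B: score 666 ≥ 600; DTI 39.5% > 38%; LTV 99.5% ≤ 100%; employment 79 ≥ 6 mo; reserves 11.1 ≥ 4 mo → does not qualify.
Program C: score 666 < 700; DTI 39.5% > 38%; LTV 99.5% > 80%; employment 79 ≥ 12 mo → does not qualify.

Program A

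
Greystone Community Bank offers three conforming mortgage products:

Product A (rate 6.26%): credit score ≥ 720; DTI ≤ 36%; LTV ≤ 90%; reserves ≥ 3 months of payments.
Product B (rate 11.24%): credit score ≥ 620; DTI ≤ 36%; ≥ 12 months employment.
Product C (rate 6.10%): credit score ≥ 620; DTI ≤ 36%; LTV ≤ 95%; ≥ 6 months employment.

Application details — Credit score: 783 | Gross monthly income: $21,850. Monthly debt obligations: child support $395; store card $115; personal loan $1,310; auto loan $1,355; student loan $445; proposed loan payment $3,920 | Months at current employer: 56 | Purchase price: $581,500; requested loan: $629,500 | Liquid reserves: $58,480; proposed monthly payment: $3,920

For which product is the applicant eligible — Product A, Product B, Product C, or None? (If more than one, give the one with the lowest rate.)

Total debts = (395 + 115 + 1,310 + 1,355 + 445 + 3,920) = 7,540; DTI = 7,540/21,850 = 34.5%.
LTV = 629,500/581,500 = 108.3%.
Reserves = 58,480/3,920 = 14.9 months.
Product A: score 783 ≥ 720; DTI 34.5% ≤ 36%; LTV 108.3% > 90%; reserves 14.9 ≥ 3 mo → does not qualify.
Product B: score 783 ≥ 620; DTI 34.5% ≤ 36%; employment 56 ≥ 12 mo → qualifies.
Product C: score 783 ≥ 620; DTI 34.5% ≤ 36%; LTV 108.3% > 95%; employment 56 ≥ 6 mo → does not qualify.

Product B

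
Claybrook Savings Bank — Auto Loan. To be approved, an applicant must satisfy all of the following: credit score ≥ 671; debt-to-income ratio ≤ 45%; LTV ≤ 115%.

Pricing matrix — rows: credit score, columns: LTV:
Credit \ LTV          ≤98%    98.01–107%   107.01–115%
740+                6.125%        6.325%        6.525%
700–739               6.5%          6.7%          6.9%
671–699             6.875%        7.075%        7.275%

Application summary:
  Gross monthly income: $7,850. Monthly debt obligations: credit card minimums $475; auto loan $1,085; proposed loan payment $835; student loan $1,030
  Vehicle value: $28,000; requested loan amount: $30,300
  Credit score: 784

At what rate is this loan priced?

6.525%

Credit score 784 ≥ 671; Total monthly debts = (475 + 1,085 + 835 + 1,030) = 3,425. DTI = 3,425/7,850 = 43.6% ≤ 45%
LTV = 30,300/28,000 = 108.2% ≤ 115%
Credit 784 → row 740+; LTV 108.2% → column 107.01–115%. Grid cell → 6.525%.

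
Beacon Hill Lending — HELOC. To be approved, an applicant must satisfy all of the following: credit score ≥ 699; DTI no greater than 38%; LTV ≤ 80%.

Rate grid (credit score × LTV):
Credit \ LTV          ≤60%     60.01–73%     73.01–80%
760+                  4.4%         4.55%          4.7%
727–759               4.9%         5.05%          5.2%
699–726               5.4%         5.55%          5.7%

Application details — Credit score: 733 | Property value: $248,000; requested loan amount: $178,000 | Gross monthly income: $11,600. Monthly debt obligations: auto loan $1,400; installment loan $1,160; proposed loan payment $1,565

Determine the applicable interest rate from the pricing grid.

5.05%

Credit score 733 ≥ 699; Total monthly debts = (1,400 + 1,160 + 1,565) = 4,125. DTI = 4,125/11,600 = 35.6% ≤ 38%
Loan-to-value = 178,000/248,000 = 71.8% — pass (80% max)
Score 733 is in the 727–759 band; LTV 71.8% is in the 60.01–73% band → 5.05%.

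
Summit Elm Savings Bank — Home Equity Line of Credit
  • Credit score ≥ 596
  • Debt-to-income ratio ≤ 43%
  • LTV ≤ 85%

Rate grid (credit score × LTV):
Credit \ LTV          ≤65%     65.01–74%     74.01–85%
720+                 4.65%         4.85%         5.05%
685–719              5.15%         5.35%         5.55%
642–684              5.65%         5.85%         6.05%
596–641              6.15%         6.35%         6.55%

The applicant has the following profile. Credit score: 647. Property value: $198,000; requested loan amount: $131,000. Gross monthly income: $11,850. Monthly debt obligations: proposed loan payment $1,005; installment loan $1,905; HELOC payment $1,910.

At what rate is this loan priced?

Credit score 647 ≥ 596; Total monthly debts = (1,005 + 1,905 + 1,910) = 4,820. Debt-to-income = 4,820/11,850 = 40.7% — meets 43% limit
LTV = 131,000/198,000 = 66.2% ≤ 85%
Row: 647 falls in 642–684. Column: 66.2% falls in 65.01–74%. Rate = 5.85%.

5.85%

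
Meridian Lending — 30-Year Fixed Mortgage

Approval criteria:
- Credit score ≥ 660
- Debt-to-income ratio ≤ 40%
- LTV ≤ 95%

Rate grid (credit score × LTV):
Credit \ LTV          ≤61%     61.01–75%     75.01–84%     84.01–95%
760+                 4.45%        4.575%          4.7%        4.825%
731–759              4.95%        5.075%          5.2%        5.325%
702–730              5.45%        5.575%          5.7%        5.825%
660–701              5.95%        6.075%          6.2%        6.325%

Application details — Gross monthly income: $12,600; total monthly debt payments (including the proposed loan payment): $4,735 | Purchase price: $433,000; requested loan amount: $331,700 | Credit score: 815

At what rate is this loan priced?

4.7%

Credit score 815 ≥ 660; DTI: 4,735 ÷ 12,600 = 37.6%, within the 40% cap
LTV: 331,700 ÷ 433,000 = 76.6%, within 95% cap
Row: 815 falls in 760+. Column: 76.6% falls in 75.01–84%. Rate = 4.7%.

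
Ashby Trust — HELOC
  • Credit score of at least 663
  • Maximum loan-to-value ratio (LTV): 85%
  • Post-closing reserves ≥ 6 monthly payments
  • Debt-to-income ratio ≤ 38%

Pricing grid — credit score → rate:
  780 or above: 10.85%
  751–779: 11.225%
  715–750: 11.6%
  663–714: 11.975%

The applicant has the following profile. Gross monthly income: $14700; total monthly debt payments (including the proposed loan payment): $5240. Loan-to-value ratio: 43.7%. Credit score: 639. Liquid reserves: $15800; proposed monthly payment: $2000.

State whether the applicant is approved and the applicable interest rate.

Denied

Credit score 639 < 663 (below minimum)
DTI: 5,240 ÷ 14,700 = 35.6%, within the 38% cap
LTV 43.7% — within 85%
Reserves: 15,800 ÷ 2,000 = 7.9 months (meets 6-month minimum)
Not all requirements met → denied.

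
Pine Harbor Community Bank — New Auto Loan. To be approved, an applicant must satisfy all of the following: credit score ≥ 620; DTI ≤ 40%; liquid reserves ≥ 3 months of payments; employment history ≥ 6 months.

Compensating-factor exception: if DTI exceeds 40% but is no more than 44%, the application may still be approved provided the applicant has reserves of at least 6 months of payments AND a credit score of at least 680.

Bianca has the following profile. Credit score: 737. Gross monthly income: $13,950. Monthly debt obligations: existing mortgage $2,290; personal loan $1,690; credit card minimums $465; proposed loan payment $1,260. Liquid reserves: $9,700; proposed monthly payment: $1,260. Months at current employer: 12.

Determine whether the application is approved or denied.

Approved

Credit score 737 ≥ 620 (meets base)
Total debts = (2,290 + 1,690 + 465 + 1,260) = 5,705. DTI = 5,705/13,950 = 40.9% > 40% — standard DTI limit exceeded.
Reserves: 9,700 ÷ 1,260 = 7.7 months (meets 3-month minimum)
Employment 12 ≥ 6 months
40.9% falls in the override range (40%–44%), so the compensating-factor test applies.
Reserves 7.7 ≥ 6 months; credit score 737 ≥ 680.
Both compensating conditions met → exception applies.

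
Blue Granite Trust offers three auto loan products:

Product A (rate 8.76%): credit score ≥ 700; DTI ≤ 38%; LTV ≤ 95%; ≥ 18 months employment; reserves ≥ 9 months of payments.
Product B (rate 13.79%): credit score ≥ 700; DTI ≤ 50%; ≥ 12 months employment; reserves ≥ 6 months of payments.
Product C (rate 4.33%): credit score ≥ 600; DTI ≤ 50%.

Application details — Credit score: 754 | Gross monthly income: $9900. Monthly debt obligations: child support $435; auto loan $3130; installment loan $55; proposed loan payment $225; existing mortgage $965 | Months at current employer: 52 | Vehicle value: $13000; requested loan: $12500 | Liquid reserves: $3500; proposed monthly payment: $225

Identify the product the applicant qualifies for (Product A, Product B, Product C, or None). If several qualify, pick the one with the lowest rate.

Product C

Total debts = (435 + 3,130 + 55 + 225 + 965) = 4,810; DTI = 4,810/9,900 = 48.6%.
LTV = 12,500/13,000 = 96.2%.
Reserves = 3,500/225 = 15.6 months.
Product A: score 754 ≥ 700; DTI 48.6% > 38%; LTV 96.2% > 95%; employment 52 ≥ 18 mo; reserves 15.6 ≥ 9 mo → does not qualify.
Product B: score 754 ≥ 700; DTI 48.6% ≤ 50%; employment 52 ≥ 12 mo; reserves 15.6 ≥ 6 mo → qualifies.
Product C: score 754 ≥ 600; DTI 48.6% ≤ 50% → qualifies.
Qualifying: Product B, Product C. Lowest rate is 4.33% → Product C.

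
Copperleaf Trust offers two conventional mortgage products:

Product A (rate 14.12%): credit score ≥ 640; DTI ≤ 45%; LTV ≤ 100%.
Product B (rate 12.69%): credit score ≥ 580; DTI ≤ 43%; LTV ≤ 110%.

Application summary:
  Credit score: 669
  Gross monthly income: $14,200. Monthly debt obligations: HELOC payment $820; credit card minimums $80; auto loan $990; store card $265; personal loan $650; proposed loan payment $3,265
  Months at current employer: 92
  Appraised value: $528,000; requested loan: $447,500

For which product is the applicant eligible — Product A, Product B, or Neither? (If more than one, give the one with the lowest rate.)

Total debts = (820 + 80 + 990 + 265 + 650 + 3,265) = 6,070; DTI = 6,070/14,200 = 42.7%.
LTV = 447,500/528,000 = 84.8%.
Product A: score 669 ≥ 640; DTI 42.7% ≤ 45%; LTV 84.8% ≤ 100% → qualifies.
Product B: score 669 ≥ 580; DTI 42.7% ≤ 43%; LTV 84.8% ≤ 110% → qualifies.
Qualifying: Product A, Product B. Lowest rate is 12.69% → Product B.

Product B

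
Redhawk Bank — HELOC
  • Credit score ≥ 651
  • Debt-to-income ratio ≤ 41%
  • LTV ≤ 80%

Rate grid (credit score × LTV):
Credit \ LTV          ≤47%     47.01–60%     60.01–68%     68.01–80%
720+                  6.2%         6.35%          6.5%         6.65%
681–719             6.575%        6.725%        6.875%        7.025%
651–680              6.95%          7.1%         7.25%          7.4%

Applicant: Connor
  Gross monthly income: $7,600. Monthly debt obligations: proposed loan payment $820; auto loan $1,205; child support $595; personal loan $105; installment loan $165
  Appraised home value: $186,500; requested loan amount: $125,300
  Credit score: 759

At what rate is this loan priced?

Credit score 759 ≥ 651; Total monthly debts = (820 + 1,205 + 595 + 105 + 165) = 2,890. DTI = 2,890/7,600 = 38% ≤ 41%
LTV = 125,300/186,500 = 67.2% ≤ 80%
Score 759 is in the 720+ band; LTV 67.2% is in the 60.01–68% band → 6.5%.

6.5%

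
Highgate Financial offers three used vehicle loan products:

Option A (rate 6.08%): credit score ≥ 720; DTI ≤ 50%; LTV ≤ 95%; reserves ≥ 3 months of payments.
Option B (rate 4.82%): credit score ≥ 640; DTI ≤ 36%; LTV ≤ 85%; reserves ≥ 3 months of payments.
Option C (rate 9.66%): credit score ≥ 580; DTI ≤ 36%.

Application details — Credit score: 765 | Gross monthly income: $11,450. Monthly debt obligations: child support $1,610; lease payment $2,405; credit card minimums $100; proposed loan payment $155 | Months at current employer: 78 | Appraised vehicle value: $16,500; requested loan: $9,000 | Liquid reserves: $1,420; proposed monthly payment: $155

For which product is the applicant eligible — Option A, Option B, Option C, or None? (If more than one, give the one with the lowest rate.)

Option A

Total debts = (1,610 + 2,405 + 100 + 155) = 4,270; DTI = 4,270/11,450 = 37.3%.
LTV = 9,000/16,500 = 54.5%.
Reserves = 1,420/155 = 9.2 months.
Option A: score 765 ≥ 720; DTI 37.3% ≤ 50%; LTV 54.5% ≤ 95%; reserves 9.2 ≥ 3 mo → qualifies.
Option B: score 765 ≥ 640; DTI 37.3% > 36%; LTV 54.5% ≤ 85%; reserves 9.2 ≥ 3 mo → does not qualify.
Option C: score 765 ≥ 580; DTI 37.3% > 36% → does not qualify.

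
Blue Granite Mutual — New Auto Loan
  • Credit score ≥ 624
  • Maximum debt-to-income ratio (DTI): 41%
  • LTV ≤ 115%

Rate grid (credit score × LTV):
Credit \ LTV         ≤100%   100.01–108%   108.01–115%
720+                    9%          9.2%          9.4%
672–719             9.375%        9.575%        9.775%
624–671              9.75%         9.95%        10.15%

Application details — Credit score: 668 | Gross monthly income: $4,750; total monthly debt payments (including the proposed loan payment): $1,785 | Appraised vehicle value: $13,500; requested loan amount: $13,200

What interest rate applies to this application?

Credit score 668 ≥ 624; DTI: 1,785 ÷ 4,750 = 37.6%, within the 41% cap
Loan-to-value = 13,200/13,500 = 97.8% — pass (115% max)
Credit 668 → row 624–671; LTV 97.8% → column ≤100%. Grid cell → 9.75%.

9.75%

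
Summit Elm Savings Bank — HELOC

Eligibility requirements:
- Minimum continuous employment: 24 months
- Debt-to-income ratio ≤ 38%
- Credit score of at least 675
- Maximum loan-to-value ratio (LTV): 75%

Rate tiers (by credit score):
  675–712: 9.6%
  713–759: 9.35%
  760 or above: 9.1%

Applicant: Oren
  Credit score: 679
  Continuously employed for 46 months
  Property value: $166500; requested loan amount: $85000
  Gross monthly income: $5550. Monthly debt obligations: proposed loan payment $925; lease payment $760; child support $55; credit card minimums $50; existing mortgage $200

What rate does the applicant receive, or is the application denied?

Approved at 9.6%

Credit score 679 ≥ 675 (meets minimum)
Loan-to-value = 85,000/166,500 = 51.1% — pass (75% max)
Employment 46 ≥ 24 months
Total monthly debts = (925 + 760 + 55 + 50 + 200) = 1,990. DTI = 1,990/5,550 = 35.9% ≤ 38%
All requirements met. Score 679 falls in the 675–712 tier → 9.6%.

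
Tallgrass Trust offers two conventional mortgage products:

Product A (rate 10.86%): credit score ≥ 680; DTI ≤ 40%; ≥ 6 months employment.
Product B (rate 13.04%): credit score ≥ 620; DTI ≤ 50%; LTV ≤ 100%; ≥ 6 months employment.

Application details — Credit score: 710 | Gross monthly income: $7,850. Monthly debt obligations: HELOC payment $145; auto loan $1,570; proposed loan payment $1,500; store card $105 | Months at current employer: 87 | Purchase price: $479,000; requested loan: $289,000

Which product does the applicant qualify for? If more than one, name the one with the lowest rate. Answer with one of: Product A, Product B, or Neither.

Total debts = (145 + 1,570 + 1,500 + 105) = 3,320; DTI = 3,320/7,850 = 42.3%.
LTV = 289,000/479,000 = 60.3%.
Product A: score 710 ≥ 680; DTI 42.3% > 40%; employment 87 ≥ 6 mo → does not qualify.
Product B: score 710 ≥ 620; DTI 42.3% ≤ 50%; LTV 60.3% ≤ 100%; employment 87 ≥ 6 mo → qualifies.

Product B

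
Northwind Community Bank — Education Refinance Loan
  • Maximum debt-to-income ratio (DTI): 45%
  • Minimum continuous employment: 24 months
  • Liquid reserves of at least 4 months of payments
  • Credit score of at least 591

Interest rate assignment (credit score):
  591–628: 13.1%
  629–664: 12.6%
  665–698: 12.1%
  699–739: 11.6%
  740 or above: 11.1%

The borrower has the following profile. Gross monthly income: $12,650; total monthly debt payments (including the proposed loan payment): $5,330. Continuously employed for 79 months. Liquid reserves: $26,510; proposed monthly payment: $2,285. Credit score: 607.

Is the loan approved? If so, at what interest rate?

Credit score 607 ≥ 591 (meets minimum)
DTI: 5,330 ÷ 12,650 = 42.1%, within the 45% cap
Employment 79 ≥ 24 months
Reserves: 26,510 ÷ 2,285 = 11.6 months (meets 4-month minimum)
All requirements met. Score 607 falls in the 591–628 tier → 13.1%.

Approved at 13.1%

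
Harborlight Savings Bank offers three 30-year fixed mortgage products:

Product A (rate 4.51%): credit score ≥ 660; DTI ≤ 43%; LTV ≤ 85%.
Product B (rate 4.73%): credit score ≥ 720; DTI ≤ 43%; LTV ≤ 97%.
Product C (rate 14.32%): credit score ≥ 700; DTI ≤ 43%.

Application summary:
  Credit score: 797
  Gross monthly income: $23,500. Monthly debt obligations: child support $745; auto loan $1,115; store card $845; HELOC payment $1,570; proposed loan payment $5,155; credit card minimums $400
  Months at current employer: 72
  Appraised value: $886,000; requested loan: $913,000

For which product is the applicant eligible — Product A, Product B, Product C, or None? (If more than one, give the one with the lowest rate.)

Total debts = (745 + 1,115 + 845 + 1,570 + 5,155 + 400) = 9,830; DTI = 9,830/23,500 = 41.8%.
LTV = 913,000/886,000 = 103%.
Product A: score 797 ≥ 660; DTI 41.8% ≤ 43%; LTV 103% > 85% → does not qualify.
Product B: score 797 ≥ 720; DTI 41.8% ≤ 43%; LTV 103% > 97% → does not qualify.
Product C: score 797 ≥ 700; DTI 41.8% ≤ 43% → qualifies.

Product C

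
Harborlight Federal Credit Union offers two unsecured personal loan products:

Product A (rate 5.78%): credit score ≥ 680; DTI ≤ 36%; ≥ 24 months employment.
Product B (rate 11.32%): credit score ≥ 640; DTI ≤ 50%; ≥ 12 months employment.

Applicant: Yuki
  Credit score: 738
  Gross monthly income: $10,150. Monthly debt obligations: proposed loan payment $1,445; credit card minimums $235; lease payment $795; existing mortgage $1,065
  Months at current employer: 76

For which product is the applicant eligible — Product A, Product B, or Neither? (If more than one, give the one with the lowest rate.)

Product A

Total debts = (1,445 + 235 + 795 + 1,065) = 3,540; DTI = 3,540/10,150 = 34.9%.
Product A: score 738 ≥ 680; DTI 34.9% ≤ 36%; employment 76 ≥ 24 mo → qualifies.
Product B: score 738 ≥ 640; DTI 34.9% ≤ 50%; employment 76 ≥ 12 mo → qualifies.
Qualifying: Product A, Product B. Lowest rate is 5.78% → Product A.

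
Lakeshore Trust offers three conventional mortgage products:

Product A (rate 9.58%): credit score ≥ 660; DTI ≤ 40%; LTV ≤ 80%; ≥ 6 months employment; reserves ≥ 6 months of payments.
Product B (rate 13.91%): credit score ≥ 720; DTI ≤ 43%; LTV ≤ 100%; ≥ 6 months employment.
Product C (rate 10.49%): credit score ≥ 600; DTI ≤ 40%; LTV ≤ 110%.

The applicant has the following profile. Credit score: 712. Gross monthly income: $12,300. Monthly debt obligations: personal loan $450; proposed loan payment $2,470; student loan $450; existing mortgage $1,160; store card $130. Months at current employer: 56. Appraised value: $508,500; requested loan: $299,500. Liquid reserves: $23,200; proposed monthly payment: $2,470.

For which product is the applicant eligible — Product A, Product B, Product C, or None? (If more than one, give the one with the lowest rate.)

Total debts = (450 + 2,470 + 450 + 1,160 + 130) = 4,660; DTI = 4,660/12,300 = 37.9%.
LTV = 299,500/508,500 = 58.9%.
Reserves = 23,200/2,470 = 9.4 months.
Product A: score 712 ≥ 660; DTI 37.9% ≤ 40%; LTV 58.9% ≤ 80%; employment 56 ≥ 6 mo; reserves 9.4 ≥ 6 mo → qualifies.
Product B: score 712 < 720; DTI 37.9% ≤ 43%; LTV 58.9% ≤ 100%; employment 56 ≥ 6 mo → does not qualify.
Product C: score 712 ≥ 600; DTI 37.9% ≤ 40%; LTV 58.9% ≤ 110% → qualifies.
Qualifying: Product A, Product C. Lowest rate is 9.58% → Product A.

Product A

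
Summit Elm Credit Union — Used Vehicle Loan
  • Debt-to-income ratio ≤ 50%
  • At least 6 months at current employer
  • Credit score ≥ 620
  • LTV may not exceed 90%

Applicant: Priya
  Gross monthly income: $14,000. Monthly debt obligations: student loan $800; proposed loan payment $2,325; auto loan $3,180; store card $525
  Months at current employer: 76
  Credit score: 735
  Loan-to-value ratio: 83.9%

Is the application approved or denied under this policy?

Total monthly debts = (800 + 2,325 + 3,180 + 525) = 6,830. DTI: 6,830 ÷ 14,000 = 48.8%, within the 50% cap
Employment 76 ≥ 6 months
Credit score 735 ≥ 620 (meets)
LTV 83.9% ≤ 90%
All criteria satisfied.

Approved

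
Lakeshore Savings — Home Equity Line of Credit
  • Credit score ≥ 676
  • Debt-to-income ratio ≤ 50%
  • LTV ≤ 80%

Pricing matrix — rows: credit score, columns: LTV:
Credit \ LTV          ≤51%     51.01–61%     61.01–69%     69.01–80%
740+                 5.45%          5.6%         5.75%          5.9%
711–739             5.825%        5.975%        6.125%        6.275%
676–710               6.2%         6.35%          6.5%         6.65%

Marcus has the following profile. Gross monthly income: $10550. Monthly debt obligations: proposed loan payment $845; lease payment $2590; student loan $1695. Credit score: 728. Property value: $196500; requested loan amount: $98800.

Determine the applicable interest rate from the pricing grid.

Credit score 728 ≥ 676; Total monthly debts = (845 + 2,590 + 1,695) = 5,130. Debt-to-income = 5,130/10,550 = 48.6% — meets 50% limit
LTV: 98,800 ÷ 196,500 = 50.3%, within 80% cap
Score 728 is in the 711–739 band; LTV 50.3% is in the ≤51% band → 5.825%.

5.825%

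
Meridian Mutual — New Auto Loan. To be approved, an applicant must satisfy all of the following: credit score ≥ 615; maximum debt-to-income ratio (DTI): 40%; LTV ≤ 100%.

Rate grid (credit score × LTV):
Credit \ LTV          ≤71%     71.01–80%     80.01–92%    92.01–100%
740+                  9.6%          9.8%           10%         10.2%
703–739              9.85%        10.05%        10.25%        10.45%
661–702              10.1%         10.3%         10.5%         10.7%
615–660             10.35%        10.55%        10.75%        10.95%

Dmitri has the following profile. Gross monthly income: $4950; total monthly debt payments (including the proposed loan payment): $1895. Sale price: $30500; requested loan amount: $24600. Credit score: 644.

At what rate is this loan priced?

Credit score 644 ≥ 615; DTI: 1,895 ÷ 4,950 = 38.3%, within the 40% cap
Loan-to-value = 24,600/30,500 = 80.7% — pass (100% max)
Score 644 is in the 615–660 band; LTV 80.7% is in the 80.01–92% band → 10.75%.

10.75%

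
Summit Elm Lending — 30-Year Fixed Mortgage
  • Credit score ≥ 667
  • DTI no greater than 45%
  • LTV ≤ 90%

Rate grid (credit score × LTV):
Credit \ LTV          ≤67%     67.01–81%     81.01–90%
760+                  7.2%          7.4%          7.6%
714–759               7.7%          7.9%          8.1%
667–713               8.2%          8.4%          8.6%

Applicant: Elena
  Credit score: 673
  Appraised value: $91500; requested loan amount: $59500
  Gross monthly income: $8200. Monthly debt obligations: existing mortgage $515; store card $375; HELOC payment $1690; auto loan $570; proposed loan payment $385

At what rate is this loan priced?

8.2%

Credit score 673 ≥ 667; Total monthly debts = (515 + 375 + 1,690 + 570 + 385) = 3,535. DTI = 3,535/8,200 = 43.1% ≤ 45%
LTV: 59,500 ÷ 91,500 = 65%, within 90% cap
Credit 673 → row 667–713; LTV 65% → column ≤67%. Grid cell → 8.2%.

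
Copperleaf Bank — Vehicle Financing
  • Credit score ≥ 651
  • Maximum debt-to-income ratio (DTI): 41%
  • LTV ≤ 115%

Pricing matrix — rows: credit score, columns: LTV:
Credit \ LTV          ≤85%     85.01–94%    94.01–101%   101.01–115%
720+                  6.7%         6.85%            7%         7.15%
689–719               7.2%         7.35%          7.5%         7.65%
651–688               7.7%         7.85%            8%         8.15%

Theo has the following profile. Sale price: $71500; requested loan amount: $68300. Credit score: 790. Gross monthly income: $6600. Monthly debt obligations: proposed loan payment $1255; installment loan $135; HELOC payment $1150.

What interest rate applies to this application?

Credit score 790 ≥ 651; Total monthly debts = (1,255 + 135 + 1,150) = 2,540. DTI: 2,540 ÷ 6,600 = 38.5%, within the 41% cap
LTV: 68,300 ÷ 71,500 = 95.5%, within 115% cap
Score 790 is in the 720+ band; LTV 95.5% is in the 94.01–101% band → 7%.

7%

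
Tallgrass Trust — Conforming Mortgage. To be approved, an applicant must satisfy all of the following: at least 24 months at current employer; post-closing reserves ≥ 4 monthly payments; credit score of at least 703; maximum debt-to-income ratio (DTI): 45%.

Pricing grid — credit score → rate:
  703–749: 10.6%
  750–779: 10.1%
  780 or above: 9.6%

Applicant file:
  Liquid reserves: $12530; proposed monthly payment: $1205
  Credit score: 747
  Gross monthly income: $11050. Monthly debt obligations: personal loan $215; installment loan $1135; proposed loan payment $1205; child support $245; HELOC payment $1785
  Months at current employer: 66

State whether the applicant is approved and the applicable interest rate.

Credit score 747 ≥ 703 (meets minimum)
Total monthly debts = (215 + 1,135 + 1,205 + 245 + 1,785) = 4,585. DTI: 4,585 ÷ 11,050 = 41.5%, within the 45% cap
Employment 66 ≥ 24 months
Reserves: 12,530 ÷ 1,205 = 10.4 months (meets 4-month minimum)
All requirements met. Score 747 falls in the 703–749 tier → 10.6%.

Approved at 10.6%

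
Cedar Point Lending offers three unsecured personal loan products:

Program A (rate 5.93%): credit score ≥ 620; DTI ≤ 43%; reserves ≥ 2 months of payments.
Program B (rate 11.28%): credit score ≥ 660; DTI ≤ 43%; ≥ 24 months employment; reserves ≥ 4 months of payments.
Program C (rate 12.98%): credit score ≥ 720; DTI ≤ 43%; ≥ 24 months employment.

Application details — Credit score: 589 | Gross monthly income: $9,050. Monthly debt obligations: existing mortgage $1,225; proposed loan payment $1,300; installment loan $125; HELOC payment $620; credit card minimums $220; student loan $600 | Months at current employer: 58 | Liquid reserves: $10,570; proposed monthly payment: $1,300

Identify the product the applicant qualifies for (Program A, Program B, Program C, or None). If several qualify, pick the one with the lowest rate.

None

Total debts = (1,225 + 1,300 + 125 + 620 + 220 + 600) = 4,090; DTI = 4,090/9,050 = 45.2%.
Reserves = 10,570/1,300 = 8.1 months.
Program A: score 589 < 620; DTI 45.2% > 43%; reserves 8.1 ≥ 2 mo → does not qualify.
Program B: score 589 < 660; DTI 45.2% > 43%; employment 58 ≥ 24 mo; reserves 8.1 ≥ 4 mo → does not qualify.
Program C: score 589 < 720; DTI 45.2% > 43%; employment 58 ≥ 24 mo → does not qualify.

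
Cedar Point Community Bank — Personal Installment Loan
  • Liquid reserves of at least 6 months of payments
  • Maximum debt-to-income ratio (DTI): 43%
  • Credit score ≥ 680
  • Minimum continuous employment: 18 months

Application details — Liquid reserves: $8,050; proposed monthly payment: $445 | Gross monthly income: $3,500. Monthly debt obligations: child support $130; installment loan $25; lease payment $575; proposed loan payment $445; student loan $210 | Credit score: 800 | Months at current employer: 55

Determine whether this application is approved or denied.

Approved

Liquid reserves cover 8,050/445 = 18.1 months — ≥ 6 required
Total monthly debts = (130 + 25 + 575 + 445 + 210) = 1,385. DTI: 1,385 ÷ 3,500 = 39.6%, within the 43% cap
Credit score 800 ≥ 680 (meets)
Employment 55 ≥ 18 months
All criteria satisfied.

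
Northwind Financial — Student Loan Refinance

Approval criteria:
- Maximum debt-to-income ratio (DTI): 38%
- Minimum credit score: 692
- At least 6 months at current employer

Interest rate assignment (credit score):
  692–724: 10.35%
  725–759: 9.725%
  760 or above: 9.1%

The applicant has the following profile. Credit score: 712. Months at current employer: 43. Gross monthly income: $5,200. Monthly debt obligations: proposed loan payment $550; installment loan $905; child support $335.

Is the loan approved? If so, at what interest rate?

Credit score 712 ≥ 692 (meets minimum)
Employment 43 ≥ 6 months
Total monthly debts = (550 + 905 + 335) = 1,790. DTI: 1,790 ÷ 5,200 = 34.4%, within the 38% cap
All requirements met. Score 712 falls in the 692–724 tier → 10.35%.

Approved at 10.35%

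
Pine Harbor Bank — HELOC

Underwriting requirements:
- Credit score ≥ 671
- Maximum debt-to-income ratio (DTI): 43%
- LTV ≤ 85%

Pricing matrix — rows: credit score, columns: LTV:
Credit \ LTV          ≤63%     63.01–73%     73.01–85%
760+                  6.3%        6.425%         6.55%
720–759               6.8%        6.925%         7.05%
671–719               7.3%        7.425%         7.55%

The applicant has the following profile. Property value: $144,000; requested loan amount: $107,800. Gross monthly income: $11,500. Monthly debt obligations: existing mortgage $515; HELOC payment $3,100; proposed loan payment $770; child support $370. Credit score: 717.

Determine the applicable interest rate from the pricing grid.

7.55%

Credit score 717 ≥ 671; Total monthly debts = (515 + 3,100 + 770 + 370) = 4,755. DTI = 4,755/11,500 = 41.3% ≤ 43%
Loan-to-value = 107,800/144,000 = 74.9% — pass (85% max)
Score 717 is in the 671–719 band; LTV 74.9% is in the 73.01–85% band → 7.55%.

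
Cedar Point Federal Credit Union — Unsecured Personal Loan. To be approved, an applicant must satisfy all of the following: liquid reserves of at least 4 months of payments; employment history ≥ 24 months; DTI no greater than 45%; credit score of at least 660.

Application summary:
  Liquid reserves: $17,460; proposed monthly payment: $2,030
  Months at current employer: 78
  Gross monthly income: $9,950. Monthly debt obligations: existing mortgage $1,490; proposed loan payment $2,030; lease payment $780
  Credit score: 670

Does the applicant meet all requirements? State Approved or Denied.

Reserves: 17,460 ÷ 2,030 = 8.6 months (meets 4-month minimum)
Employment 78 ≥ 24 months
Total monthly debts = (1,490 + 2,030 + 780) = 4,300. Debt-to-income = 4,300/9,950 = 43.2% — meets 45% limit
Credit score 670 ≥ 660 (meets)
All criteria satisfied.

Approved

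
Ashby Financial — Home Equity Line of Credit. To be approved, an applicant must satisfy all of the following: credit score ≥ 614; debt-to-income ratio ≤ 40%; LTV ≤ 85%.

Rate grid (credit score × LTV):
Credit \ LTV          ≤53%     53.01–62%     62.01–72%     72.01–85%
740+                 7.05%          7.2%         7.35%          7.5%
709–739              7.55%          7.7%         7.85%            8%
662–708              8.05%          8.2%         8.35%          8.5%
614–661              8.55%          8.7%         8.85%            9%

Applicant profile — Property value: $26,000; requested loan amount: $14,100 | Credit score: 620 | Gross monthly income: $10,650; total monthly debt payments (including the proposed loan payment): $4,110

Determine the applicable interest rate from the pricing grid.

Credit score 620 ≥ 614; DTI = 4,110/10,650 = 38.6% ≤ 40%
LTV = 14,100/26,000 = 54.2% ≤ 85%
Row: 620 falls in 614–661. Column: 54.2% falls in 53.01–62%. Rate = 8.7%.

8.7%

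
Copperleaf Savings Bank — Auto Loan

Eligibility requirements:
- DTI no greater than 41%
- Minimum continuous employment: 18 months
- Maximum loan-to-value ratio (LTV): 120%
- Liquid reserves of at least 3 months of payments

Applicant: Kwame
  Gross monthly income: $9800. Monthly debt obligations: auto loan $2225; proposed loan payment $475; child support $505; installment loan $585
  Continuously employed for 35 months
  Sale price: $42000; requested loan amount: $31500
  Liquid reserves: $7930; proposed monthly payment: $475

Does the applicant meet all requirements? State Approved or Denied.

Total monthly debts = (2,225 + 475 + 505 + 585) = 3,790. Debt-to-income = 3,790/9,800 = 38.7% — meets 41% limit
Employment 35 ≥ 18 months
LTV = 31,500/42,000 = 75% ≤ 120%
Liquid reserves cover 7,930/475 = 16.7 months — ≥ 3 required
All criteria satisfied.

Approved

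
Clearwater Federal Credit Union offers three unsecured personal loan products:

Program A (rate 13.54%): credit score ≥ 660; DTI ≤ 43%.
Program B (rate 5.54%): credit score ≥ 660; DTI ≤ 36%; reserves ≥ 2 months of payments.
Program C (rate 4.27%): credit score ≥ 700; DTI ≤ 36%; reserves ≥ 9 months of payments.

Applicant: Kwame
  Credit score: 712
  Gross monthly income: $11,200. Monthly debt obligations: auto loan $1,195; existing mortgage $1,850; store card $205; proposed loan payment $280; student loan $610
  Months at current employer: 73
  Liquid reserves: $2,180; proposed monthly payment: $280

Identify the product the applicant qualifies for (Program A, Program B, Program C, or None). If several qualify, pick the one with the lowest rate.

Program A

Total debts = (1,195 + 1,850 + 205 + 280 + 610) = 4,140; DTI = 4,140/11,200 = 37%.
Reserves = 2,180/280 = 7.8 months.
Program A: score 712 ≥ 660; DTI 37% ≤ 43% → qualifies.
Program B: score 712 ≥ 660; DTI 37% > 36%; reserves 7.8 ≥ 2 mo → does not qualify.
Program C: score 712 ≥ 700; DTI 37% > 36%; reserves 7.8 < 9 mo → does not qualify.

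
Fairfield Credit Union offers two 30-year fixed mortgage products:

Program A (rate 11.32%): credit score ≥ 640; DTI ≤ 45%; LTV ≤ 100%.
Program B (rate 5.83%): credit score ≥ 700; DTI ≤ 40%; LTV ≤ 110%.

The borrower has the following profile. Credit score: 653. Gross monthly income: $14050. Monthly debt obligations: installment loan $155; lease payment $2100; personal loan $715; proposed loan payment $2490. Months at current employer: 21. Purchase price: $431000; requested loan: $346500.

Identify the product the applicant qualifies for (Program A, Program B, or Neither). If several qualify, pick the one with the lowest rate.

Program A

Total debts = (155 + 2,100 + 715 + 2,490) = 5,460; DTI = 5,460/14,050 = 38.9%.
LTV = 346,500/431,000 = 80.4%.
Program A: score 653 ≥ 640; DTI 38.9% ≤ 45%; LTV 80.4% ≤ 100% → qualifies.
Program B: score 653 < 700; DTI 38.9% ≤ 40%; LTV 80.4% ≤ 110% → does not qualify.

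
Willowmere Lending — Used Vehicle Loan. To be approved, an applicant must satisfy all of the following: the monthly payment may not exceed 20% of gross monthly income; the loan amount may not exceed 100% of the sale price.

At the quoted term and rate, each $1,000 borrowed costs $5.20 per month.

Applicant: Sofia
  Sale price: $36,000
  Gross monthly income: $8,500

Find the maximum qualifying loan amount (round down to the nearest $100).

$36,000

Payment cap: 20% × $8,500 = $1,700/month.
At $5.20 per $1,000, that supports 1,700/5.20 × 1,000 ≈ $326,923 → $326,900.
LTV cap: 100% × $36,000 = $36,000 → $36,000.
Binding constraint: loan-to-value.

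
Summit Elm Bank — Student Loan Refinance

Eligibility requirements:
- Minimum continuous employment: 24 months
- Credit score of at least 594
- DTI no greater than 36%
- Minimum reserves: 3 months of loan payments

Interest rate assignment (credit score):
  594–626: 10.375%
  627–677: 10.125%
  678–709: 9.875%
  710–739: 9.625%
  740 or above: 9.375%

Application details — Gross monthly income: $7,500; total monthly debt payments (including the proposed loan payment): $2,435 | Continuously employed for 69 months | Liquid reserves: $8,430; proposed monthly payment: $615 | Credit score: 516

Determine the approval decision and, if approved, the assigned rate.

Credit score 516 < 594 (below minimum)
Employment 69 ≥ 24 months
Reserves = 8,430/615 = 13.7 months ≥ 3
Debt-to-income = 2,435/7,500 = 32.5% — meets 36% limit
Not all requirements met → denied.

Denied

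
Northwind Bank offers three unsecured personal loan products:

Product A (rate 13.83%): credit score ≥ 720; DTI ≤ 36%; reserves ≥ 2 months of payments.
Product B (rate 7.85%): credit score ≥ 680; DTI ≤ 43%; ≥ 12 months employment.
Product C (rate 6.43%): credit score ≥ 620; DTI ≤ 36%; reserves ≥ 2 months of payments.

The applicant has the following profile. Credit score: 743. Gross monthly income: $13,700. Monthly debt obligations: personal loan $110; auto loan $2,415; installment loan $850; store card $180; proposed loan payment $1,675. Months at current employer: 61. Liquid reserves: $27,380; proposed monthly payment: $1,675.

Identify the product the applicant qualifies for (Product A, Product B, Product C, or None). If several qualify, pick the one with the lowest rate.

Total debts = (110 + 2,415 + 850 + 180 + 1,675) = 5,230; DTI = 5,230/13,700 = 38.2%.
Reserves = 27,380/1,675 = 16.3 months.
Product A: score 743 ≥ 720; DTI 38.2% > 36%; reserves 16.3 ≥ 2 mo → does not qualify.
Product B: score 743 ≥ 680; DTI 38.2% ≤ 43%; employment 61 ≥ 12 mo → qualifies.
Product C: score 743 ≥ 620; DTI 38.2% > 36%; reserves 16.3 ≥ 2 mo → does not qualify.

Product B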